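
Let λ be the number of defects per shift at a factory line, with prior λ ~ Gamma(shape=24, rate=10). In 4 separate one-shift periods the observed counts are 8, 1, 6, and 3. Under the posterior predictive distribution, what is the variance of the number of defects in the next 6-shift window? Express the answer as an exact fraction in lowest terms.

Total count: 8 + 1 + 6 + 3 = 18.
Total exposure: 4 shifts.
By Gamma–Poisson conjugacy, the posterior is Gamma(α + Σx, β + Σt) = Gamma(24 + 18, 10 + 4) = Gamma(42, 14).
The posterior predictive for a window of length T is Negative Binomial with variance T·α'·(β'+T)/β'² = 6·42·20/196 = 180/7.

180/7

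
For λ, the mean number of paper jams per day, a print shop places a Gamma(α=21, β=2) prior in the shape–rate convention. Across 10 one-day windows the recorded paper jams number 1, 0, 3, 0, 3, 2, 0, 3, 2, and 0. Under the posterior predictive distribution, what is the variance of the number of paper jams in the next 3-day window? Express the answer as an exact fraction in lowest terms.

175/16

Total count: 1 + 0 + 3 + 0 + 3 + 2 + 0 + 3 + 2 + 0 = 14.
Total exposure: 10 days.
By Gamma–Poisson conjugacy, the posterior is Gamma(α + Σx, β + Σt) = Gamma(21 + 14, 2 + 10) = Gamma(35, 12).
The posterior predictive for a window of length T is Negative Binomial with variance T·α'·(β'+T)/β'² = 3·35·15/144 = 175/16.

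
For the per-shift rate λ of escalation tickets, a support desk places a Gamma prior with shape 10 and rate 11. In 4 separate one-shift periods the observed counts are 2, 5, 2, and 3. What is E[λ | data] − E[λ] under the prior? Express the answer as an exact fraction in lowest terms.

Total count: 2 + 5 + 2 + 3 = 12.
Total exposure: 4 shifts.
Conjugate update: add total count to the shape and total exposure to the rate, giving Gamma(22, 15).
Posterior mean = 22/15 = 22/15; prior mean = 10/11 = 10/11. Difference = 22/15 − 10/11 = 92/165.

92/165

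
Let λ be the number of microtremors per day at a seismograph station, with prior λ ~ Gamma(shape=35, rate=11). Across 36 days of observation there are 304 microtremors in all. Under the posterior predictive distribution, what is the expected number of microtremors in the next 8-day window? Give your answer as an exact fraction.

2712/47

Total count 304 over total exposure 36 days.
Conjugate update: add total count to the shape and total exposure to the rate, giving Gamma(339, 47).
Predictive mean over an 8-day window = T·E[λ|data] = 8·339/47 = 2712/47.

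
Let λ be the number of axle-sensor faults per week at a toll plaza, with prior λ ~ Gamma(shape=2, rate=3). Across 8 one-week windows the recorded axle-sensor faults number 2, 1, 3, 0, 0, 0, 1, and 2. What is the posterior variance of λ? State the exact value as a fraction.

1/11

Total count: 2 + 1 + 3 + 0 + 0 + 0 + 1 + 2 = 9.
Total exposure: 8 weeks.
Gamma(α, β) with Poisson data over total exposure Σt gives posterior Gamma(α+Σx, β+Σt) = Gamma(11, 11).
Posterior variance = α'/β'² = 11/121 = 1/11.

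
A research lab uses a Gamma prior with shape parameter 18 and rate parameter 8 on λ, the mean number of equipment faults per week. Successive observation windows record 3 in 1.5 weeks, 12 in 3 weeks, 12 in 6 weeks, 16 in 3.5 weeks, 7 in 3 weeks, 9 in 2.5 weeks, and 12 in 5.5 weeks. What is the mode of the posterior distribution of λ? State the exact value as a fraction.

8/3

Total count: 3 + 12 + 12 + 16 + 7 + 9 + 12 = 71.
Total exposure: 1.5 + 3 + 6 + 3.5 + 3 + 2.5 + 5.5 = 25 weeks.
The Gamma prior is conjugate for the Poisson rate, so λ | data ~ Gamma(18+71, 8+25) = Gamma(89, 33).
Posterior mode = (α'−1)/β' = 88/33 = 8/3.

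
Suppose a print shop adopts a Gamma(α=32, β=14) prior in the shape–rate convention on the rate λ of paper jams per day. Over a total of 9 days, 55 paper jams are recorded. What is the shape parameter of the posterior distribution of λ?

87

Total count 55 over total exposure 9 days.
By Gamma–Poisson conjugacy, the posterior is Gamma(α + Σx, β + Σt) = Gamma(32 + 55, 14 + 9) = Gamma(87, 23).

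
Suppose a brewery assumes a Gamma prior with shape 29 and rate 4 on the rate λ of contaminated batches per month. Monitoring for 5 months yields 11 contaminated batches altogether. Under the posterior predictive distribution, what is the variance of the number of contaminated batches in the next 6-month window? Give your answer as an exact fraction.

Total count 11 over total exposure 5 months.
Conjugate update: add total count to the shape and total exposure to the rate, giving Gamma(40, 9).
The posterior predictive for a window of length T is Negative Binomial with variance T·α'·(β'+T)/β'² = 6·40·15/81 = 400/9.

400/9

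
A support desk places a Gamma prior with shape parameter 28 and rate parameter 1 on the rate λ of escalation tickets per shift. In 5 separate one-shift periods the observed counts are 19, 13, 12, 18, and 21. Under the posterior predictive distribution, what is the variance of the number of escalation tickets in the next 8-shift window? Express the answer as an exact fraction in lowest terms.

1036/3

Total count: 19 + 13 + 12 + 18 + 21 = 83.
Total exposure: 5 shifts.
By Gamma–Poisson conjugacy, the posterior is Gamma(α + Σx, β + Σt) = Gamma(28 + 83, 1 + 5) = Gamma(111, 6).
The posterior predictive for a window of length T is Negative Binomial with variance T·α'·(β'+T)/β'² = 8·111·14/36 = 1036/3.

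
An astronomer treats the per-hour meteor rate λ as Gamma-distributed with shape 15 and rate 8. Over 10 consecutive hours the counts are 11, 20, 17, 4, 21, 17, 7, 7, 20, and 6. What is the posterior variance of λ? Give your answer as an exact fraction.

145/324

Total count: 11 + 20 + 17 + 4 + 21 + 17 + 7 + 7 + 20 + 6 = 130.
Total exposure: 10 hours.
Conjugate update: add total count to the shape and total exposure to the rate, giving Gamma(145, 18).
Posterior variance = α'/β'² = 145/324.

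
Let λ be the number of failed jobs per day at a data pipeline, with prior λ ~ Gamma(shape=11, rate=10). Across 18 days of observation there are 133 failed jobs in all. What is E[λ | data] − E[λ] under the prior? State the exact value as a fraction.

283/70

Total count 133 over total exposure 18 days.
Gamma(α, β) with Poisson data over total exposure Σt gives posterior Gamma(α+Σx, β+Σt) = Gamma(144, 28).
Posterior mean = 144/28 = 36/7; prior mean = 11/10 = 11/10. Difference = 36/7 − 11/10 = 283/70.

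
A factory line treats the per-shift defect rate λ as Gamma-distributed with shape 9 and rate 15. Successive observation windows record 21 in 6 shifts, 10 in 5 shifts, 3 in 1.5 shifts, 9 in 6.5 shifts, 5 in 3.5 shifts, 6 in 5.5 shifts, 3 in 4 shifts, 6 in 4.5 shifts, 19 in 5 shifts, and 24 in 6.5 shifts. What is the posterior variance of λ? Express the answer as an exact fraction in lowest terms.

115/3969

Total count: 21 + 10 + 3 + 9 + 5 + 6 + 3 + 6 + 19 + 24 = 106.
Total exposure: 6 + 5 + 1.5 + 6.5 + 3.5 + 5.5 + 4 + 4.5 + 5 + 6.5 = 48 shifts.
Posterior: α' = 9 + 106 = 115, β' = 15 + 48 = 63.
Posterior variance = α'/β'² = 115/3969.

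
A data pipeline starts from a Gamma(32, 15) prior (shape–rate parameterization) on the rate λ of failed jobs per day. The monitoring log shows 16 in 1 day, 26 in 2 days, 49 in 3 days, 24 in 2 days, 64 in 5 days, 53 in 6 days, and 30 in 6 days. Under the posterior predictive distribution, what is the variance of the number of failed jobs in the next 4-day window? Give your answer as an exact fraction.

1617/50

Total count: 16 + 26 + 49 + 24 + 64 + 53 + 30 = 262.
Total exposure: 1 + 2 + 3 + 2 + 5 + 6 + 6 = 25 days.
The Gamma prior is conjugate for the Poisson rate, so λ | data ~ Gamma(32+262, 15+25) = Gamma(294, 40).
The posterior predictive for a window of length T is Negative Binomial with variance T·α'·(β'+T)/β'² = 4·294·44/1600 = 1617/50.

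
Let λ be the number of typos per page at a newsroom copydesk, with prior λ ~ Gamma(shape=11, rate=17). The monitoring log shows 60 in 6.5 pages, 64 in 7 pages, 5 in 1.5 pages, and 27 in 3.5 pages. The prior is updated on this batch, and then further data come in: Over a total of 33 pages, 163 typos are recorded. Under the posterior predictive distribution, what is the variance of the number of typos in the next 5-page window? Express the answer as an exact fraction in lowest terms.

Total count: 60 + 64 + 5 + 27 = 156.
Total exposure: 6.5 + 7 + 1.5 + 3.5 = 18.5 pages.
After the first batch: Gamma(11 + 156, 17 + 18.5) = Gamma(167, 71/2).
Total count 163 over total exposure 33 pages.
After the second batch: Gamma(167 + 163, 71/2 + 33) = Gamma(330, 137/2).
The posterior predictive for a window of length T is Negative Binomial with variance T·α'·(β'+T)/β'² = 5·330·(147/2)/(18769/4) = 485100/18769.

485100/18769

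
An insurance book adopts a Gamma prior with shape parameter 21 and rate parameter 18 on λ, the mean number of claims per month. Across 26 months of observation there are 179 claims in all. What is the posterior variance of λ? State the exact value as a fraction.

25/242

Total count 179 over total exposure 26 months.
Conjugate update: add total count to the shape and total exposure to the rate, giving Gamma(200, 44).
Posterior variance = α'/β'² = 200/1936 = 25/242.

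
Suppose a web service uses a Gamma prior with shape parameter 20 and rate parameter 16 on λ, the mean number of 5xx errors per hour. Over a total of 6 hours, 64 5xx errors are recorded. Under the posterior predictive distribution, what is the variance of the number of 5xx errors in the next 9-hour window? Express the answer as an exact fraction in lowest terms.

5859/121

Total count 64 over total exposure 6 hours.
By Gamma–Poisson conjugacy, the posterior is Gamma(α + Σx, β + Σt) = Gamma(20 + 64, 16 + 6) = Gamma(84, 22).
The posterior predictive for a window of length T is Negative Binomial with variance T·α'·(β'+T)/β'² = 9·84·31/484 = 5859/121.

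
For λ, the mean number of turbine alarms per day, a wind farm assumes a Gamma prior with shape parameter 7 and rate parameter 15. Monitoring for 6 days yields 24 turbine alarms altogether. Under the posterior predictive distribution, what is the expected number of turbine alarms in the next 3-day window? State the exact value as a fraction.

Total count 24 over total exposure 6 days.
By Gamma–Poisson conjugacy, the posterior is Gamma(α + Σx, β + Σt) = Gamma(7 + 24, 15 + 6) = Gamma(31, 21).
Predictive mean over a 3-day window = T·E[λ|data] = 3·31/21 = 31/7.

31/7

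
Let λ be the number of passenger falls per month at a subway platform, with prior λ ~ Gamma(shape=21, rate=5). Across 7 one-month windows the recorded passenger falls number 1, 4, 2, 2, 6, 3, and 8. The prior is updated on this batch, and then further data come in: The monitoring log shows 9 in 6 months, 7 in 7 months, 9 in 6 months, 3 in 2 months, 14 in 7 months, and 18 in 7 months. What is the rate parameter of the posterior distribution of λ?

Total count: 1 + 4 + 2 + 2 + 6 + 3 + 8 = 26.
Total exposure: 7 months.
After the first batch: Gamma(21 + 26, 5 + 7) = Gamma(47, 12).
Total count: 9 + 7 + 9 + 3 + 14 + 18 = 60.
Total exposure: 6 + 7 + 6 + 2 + 7 + 7 = 35 months.
After the second batch: Gamma(47 + 60, 12 + 35) = Gamma(107, 47).

47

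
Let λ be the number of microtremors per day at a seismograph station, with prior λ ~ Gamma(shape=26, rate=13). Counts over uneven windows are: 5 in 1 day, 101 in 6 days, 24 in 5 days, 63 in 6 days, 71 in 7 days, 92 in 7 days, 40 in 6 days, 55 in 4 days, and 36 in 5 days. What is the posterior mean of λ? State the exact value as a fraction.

171/20

Total count: 5 + 101 + 24 + 63 + 71 + 92 + 40 + 55 + 36 = 487.
Total exposure: 1 + 6 + 5 + 6 + 7 + 7 + 6 + 4 + 5 = 47 days.
Posterior: α' = 26 + 487 = 513, β' = 13 + 47 = 60.
Posterior mean = α'/β' = 513/60 = 171/20.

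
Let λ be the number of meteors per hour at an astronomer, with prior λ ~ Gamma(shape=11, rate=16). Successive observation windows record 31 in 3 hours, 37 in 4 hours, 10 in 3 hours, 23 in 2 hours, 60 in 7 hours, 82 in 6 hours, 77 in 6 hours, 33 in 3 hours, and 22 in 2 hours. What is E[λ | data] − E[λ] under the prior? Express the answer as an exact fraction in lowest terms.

Total count: 31 + 37 + 10 + 23 + 60 + 82 + 77 + 33 + 22 = 375.
Total exposure: 3 + 4 + 3 + 2 + 7 + 6 + 6 + 3 + 2 = 36 hours.
Conjugate update: add total count to the shape and total exposure to the rate, giving Gamma(386, 52).
Posterior mean = 386/52 = 193/26; prior mean = 11/16 = 11/16. Difference = 193/26 − 11/16 = 1401/208.

1401/208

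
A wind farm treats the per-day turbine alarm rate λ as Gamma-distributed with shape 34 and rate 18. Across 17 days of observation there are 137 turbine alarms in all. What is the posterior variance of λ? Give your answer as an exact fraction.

171/1225

Total count 137 over total exposure 17 days.
Posterior: α' = 34 + 137 = 171, β' = 18 + 17 = 35.
Posterior variance = α'/β'² = 171/1225.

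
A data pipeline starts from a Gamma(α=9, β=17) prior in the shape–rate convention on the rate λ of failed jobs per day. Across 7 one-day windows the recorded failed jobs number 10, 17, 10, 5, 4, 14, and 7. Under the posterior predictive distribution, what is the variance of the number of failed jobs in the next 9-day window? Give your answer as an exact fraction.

627/16

Total count: 10 + 17 + 10 + 5 + 4 + 14 + 7 = 67.
Total exposure: 7 days.
Posterior: α' = 9 + 67 = 76, β' = 17 + 7 = 24.
The posterior predictive for a window of length T is Negative Binomial with variance T·α'·(β'+T)/β'² = 9·76·33/576 = 627/16.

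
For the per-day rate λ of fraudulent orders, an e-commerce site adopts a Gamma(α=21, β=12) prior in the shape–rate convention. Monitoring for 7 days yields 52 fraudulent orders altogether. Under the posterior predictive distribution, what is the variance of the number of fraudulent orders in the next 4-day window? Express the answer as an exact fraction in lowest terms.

Total count 52 over total exposure 7 days.
Posterior: α' = 21 + 52 = 73, β' = 12 + 7 = 19.
The posterior predictive for a window of length T is Negative Binomial with variance T·α'·(β'+T)/β'² = 4·73·23/361 = 6716/361.

6716/361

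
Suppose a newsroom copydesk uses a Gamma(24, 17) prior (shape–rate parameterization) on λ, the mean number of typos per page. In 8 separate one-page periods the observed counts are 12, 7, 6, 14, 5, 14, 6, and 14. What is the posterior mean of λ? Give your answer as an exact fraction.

102/25

Total count: 12 + 7 + 6 + 14 + 5 + 14 + 6 + 14 = 78.
Total exposure: 8 pages.
Gamma(α, β) with Poisson data over total exposure Σt gives posterior Gamma(α+Σx, β+Σt) = Gamma(102, 25).
Posterior mean = α'/β' = 102/25.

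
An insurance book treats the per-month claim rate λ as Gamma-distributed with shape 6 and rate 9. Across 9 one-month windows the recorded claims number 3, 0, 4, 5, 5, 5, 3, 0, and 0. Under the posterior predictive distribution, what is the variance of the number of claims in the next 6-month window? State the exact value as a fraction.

124/9

Total count: 3 + 0 + 4 + 5 + 5 + 5 + 3 + 0 + 0 = 25.
Total exposure: 9 months.
Conjugate update: add total count to the shape and total exposure to the rate, giving Gamma(31, 18).
The posterior predictive for a window of length T is Negative Binomial with variance T·α'·(β'+T)/β'² = 6·31·24/324 = 124/9.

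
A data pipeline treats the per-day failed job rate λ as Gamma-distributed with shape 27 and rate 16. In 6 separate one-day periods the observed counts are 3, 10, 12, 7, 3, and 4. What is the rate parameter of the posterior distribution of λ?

Total count: 3 + 10 + 12 + 7 + 3 + 4 = 39.
Total exposure: 6 days.
Gamma(α, β) with Poisson data over total exposure Σt gives posterior Gamma(α+Σx, β+Σt) = Gamma(66, 22).

22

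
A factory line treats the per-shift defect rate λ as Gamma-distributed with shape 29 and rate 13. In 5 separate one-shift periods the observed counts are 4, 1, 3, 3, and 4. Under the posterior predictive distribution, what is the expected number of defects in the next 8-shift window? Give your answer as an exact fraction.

Total count: 4 + 1 + 3 + 3 + 4 = 15.
Total exposure: 5 shifts.
Posterior: α' = 29 + 15 = 44, β' = 13 + 5 = 18.
Predictive mean over an 8-shift window = T·E[λ|data] = 8·44/18 = 176/9.

176/9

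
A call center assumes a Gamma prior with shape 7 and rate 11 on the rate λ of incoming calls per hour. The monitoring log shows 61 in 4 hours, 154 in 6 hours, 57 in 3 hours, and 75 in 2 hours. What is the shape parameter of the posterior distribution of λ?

Total count: 61 + 154 + 57 + 75 = 347.
Total exposure: 4 + 6 + 3 + 2 = 15 hours.
Posterior: α' = 7 + 347 = 354, β' = 11 + 15 = 26.

354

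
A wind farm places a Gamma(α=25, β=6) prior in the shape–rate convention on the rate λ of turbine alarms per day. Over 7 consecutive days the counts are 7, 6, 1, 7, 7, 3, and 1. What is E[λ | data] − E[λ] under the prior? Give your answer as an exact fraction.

Total count: 7 + 6 + 1 + 7 + 7 + 3 + 1 = 32.
Total exposure: 7 days.
Conjugate update: add total count to the shape and total exposure to the rate, giving Gamma(57, 13).
Posterior mean = 57/13 = 57/13; prior mean = 25/6 = 25/6. Difference = 57/13 − 25/6 = 17/78.

17/78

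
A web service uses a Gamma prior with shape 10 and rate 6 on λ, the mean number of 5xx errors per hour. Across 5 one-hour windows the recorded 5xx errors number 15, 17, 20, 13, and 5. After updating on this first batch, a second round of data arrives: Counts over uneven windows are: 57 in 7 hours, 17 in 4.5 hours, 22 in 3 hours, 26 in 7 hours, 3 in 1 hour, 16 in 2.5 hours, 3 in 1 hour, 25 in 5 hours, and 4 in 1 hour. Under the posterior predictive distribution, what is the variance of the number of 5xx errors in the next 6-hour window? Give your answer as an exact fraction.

Total count: 15 + 17 + 20 + 13 + 5 = 70.
Total exposure: 5 hours.
After the first batch: Gamma(10 + 70, 6 + 5) = Gamma(80, 11).
Total count: 57 + 17 + 22 + 26 + 3 + 16 + 3 + 25 + 4 = 173.
Total exposure: 7 + 4.5 + 3 + 7 + 1 + 2.5 + 1 + 5 + 1 = 32 hours.
After the second batch: Gamma(80 + 173, 11 + 32) = Gamma(253, 43).
The posterior predictive for a window of length T is Negative Binomial with variance T·α'·(β'+T)/β'² = 6·253·49/1849 = 74382/1849.

74382/1849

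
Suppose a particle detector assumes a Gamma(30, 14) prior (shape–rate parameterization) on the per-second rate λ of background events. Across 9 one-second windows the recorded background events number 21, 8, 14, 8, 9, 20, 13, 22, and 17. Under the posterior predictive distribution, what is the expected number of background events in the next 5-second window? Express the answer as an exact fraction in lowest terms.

810/23

Total count: 21 + 8 + 14 + 8 + 9 + 20 + 13 + 22 + 17 = 132.
Total exposure: 9 seconds.
Gamma(α, β) with Poisson data over total exposure Σt gives posterior Gamma(α+Σx, β+Σt) = Gamma(162, 23).
Predictive mean over a 5-second window = T·E[λ|data] = 5·162/23 = 810/23.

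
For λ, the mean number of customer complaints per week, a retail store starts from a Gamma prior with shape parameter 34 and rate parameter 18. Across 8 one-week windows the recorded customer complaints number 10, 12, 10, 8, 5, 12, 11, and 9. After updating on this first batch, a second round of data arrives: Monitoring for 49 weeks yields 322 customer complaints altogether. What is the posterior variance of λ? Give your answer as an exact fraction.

433/5625

Total count: 10 + 12 + 10 + 8 + 5 + 12 + 11 + 9 = 77.
Total exposure: 8 weeks.
After the first batch: Gamma(34 + 77, 18 + 8) = Gamma(111, 26).
Total count 322 over total exposure 49 weeks.
After the second batch: Gamma(111 + 322, 26 + 49) = Gamma(433, 75).
Posterior variance = α'/β'² = 433/5625.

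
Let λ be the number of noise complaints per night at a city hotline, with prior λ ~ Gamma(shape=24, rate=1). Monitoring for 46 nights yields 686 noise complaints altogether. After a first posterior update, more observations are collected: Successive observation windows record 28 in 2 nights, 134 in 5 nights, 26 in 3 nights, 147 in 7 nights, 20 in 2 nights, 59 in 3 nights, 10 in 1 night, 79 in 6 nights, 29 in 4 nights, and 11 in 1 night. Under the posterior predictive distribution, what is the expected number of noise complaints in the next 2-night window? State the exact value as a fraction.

2506/81

Total count 686 over total exposure 46 nights.
After the first batch: Gamma(24 + 686, 1 + 46) = Gamma(710, 47).
Total count: 28 + 134 + 26 + 147 + 20 + 59 + 10 + 79 + 29 + 11 = 543.
Total exposure: 2 + 5 + 3 + 7 + 2 + 3 + 1 + 6 + 4 + 1 = 34 nights.
After the second batch: Gamma(710 + 543, 47 + 34) = Gamma(1253, 81).
Predictive mean over a 2-night window = T·E[λ|data] = 2·1253/81 = 2506/81.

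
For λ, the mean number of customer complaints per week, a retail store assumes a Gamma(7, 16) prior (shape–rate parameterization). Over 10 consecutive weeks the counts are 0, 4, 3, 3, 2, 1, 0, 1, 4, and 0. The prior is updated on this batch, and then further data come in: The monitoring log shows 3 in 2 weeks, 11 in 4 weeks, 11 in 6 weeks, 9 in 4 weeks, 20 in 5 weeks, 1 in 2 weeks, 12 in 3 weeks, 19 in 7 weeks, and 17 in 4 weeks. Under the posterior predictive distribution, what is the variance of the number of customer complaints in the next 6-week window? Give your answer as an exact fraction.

5888/441

Total count: 0 + 4 + 3 + 3 + 2 + 1 + 0 + 1 + 4 + 0 = 18.
Total exposure: 10 weeks.
After the first batch: Gamma(7 + 18, 16 + 10) = Gamma(25, 26).
Total count: 3 + 11 + 11 + 9 + 20 + 1 + 12 + 19 + 17 = 103.
Total exposure: 2 + 4 + 6 + 4 + 5 + 2 + 3 + 7 + 4 = 37 weeks.
After the second batch: Gamma(25 + 103, 26 + 37) = Gamma(128, 63).
The posterior predictive for a window of length T is Negative Binomial with variance T·α'·(β'+T)/β'² = 6·128·69/3969 = 5888/441.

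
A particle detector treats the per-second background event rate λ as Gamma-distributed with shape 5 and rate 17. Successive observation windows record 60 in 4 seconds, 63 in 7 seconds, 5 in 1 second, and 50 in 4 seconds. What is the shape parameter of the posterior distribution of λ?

Total count: 60 + 63 + 5 + 50 = 178.
Total exposure: 4 + 7 + 1 + 4 = 16 seconds.
Posterior: α' = 5 + 178 = 183, β' = 17 + 16 = 33.

183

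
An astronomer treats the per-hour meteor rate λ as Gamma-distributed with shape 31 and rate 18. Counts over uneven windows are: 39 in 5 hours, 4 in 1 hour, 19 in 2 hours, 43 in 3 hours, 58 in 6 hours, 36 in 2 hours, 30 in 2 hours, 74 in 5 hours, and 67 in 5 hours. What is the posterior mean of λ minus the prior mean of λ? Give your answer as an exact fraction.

5699/882

Total count: 39 + 4 + 19 + 43 + 58 + 36 + 30 + 74 + 67 = 370.
Total exposure: 5 + 1 + 2 + 3 + 6 + 2 + 2 + 5 + 5 = 31 hours.
Conjugate update: add total count to the shape and total exposure to the rate, giving Gamma(401, 49).
Posterior mean = 401/49 = 401/49; prior mean = 31/18 = 31/18. Difference = 401/49 − 31/18 = 5699/882.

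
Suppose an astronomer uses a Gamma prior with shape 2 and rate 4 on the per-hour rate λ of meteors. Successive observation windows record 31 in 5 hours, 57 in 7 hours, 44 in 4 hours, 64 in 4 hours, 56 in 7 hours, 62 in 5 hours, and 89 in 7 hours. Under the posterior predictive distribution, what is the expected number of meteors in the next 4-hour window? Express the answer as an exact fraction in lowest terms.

Total count: 31 + 57 + 44 + 64 + 56 + 62 + 89 = 403.
Total exposure: 5 + 7 + 4 + 4 + 7 + 5 + 7 = 39 hours.
Conjugate update: add total count to the shape and total exposure to the rate, giving Gamma(405, 43).
Predictive mean over a 4-hour window = T·E[λ|data] = 4·405/43 = 1620/43.

1620/43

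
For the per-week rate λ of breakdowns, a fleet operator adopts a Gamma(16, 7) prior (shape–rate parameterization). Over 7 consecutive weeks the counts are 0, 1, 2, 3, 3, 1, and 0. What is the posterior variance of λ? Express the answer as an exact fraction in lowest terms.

Total count: 0 + 1 + 2 + 3 + 3 + 1 + 0 = 10.
Total exposure: 7 weeks.
The Gamma prior is conjugate for the Poisson rate, so λ | data ~ Gamma(16+10, 7+7) = Gamma(26, 14).
Posterior variance = α'/β'² = 26/196 = 13/98.

13/98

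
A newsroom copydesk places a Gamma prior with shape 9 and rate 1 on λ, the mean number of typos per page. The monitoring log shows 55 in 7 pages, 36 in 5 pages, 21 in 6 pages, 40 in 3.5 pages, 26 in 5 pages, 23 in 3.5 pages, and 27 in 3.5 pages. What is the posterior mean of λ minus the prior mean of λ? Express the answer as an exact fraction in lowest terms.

-49/23

Total count: 55 + 36 + 21 + 40 + 26 + 23 + 27 = 228.
Total exposure: 7 + 5 + 6 + 3.5 + 5 + 3.5 + 3.5 = 33.5 pages.
Conjugate update: add total count to the shape and total exposure to the rate, giving Gamma(237, 69/2).
Posterior mean = 237/(69/2) = 158/23; prior mean = 9/1 = 9. Difference = 158/23 − 9 = -49/23.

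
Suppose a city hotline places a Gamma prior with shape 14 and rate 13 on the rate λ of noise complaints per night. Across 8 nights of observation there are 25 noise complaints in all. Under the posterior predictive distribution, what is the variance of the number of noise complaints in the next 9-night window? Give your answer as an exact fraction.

Total count 25 over total exposure 8 nights.
Conjugate update: add total count to the shape and total exposure to the rate, giving Gamma(39, 21).
The posterior predictive for a window of length T is Negative Binomial with variance T·α'·(β'+T)/β'² = 9·39·30/441 = 1170/49.

1170/49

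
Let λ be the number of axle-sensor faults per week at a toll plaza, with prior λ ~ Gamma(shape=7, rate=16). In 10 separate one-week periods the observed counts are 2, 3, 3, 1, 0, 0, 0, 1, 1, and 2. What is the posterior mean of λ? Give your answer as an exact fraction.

Total count: 2 + 3 + 3 + 1 + 0 + 0 + 0 + 1 + 1 + 2 = 13.
Total exposure: 10 weeks.
By Gamma–Poisson conjugacy, the posterior is Gamma(α + Σx, β + Σt) = Gamma(7 + 13, 16 + 10) = Gamma(20, 26).
Posterior mean = α'/β' = 20/26 = 10/13.

10/13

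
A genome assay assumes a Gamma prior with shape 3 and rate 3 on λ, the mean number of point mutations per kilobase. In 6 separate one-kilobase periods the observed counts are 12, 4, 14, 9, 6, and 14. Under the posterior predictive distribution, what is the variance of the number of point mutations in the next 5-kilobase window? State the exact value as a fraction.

4340/81

Total count: 12 + 4 + 14 + 9 + 6 + 14 = 59.
Total exposure: 6 kilobases.
The Gamma prior is conjugate for the Poisson rate, so λ | data ~ Gamma(3+59, 3+6) = Gamma(62, 9).
The posterior predictive for a window of length T is Negative Binomial with variance T·α'·(β'+T)/β'² = 5·62·14/81 = 4340/81.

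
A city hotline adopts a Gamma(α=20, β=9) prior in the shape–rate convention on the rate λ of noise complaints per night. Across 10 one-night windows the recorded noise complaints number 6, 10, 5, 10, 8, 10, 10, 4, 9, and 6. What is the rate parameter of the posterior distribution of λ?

Total count: 6 + 10 + 5 + 10 + 8 + 10 + 10 + 4 + 9 + 6 = 78.
Total exposure: 10 nights.
The Gamma prior is conjugate for the Poisson rate, so λ | data ~ Gamma(20+78, 9+10) = Gamma(98, 19).

19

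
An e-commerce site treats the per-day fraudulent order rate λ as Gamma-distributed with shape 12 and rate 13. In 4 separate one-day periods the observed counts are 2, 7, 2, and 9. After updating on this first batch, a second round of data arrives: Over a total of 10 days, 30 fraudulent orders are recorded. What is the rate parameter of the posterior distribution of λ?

27

Total count: 2 + 7 + 2 + 9 = 20.
Total exposure: 4 days.
After the first batch: Gamma(12 + 20, 13 + 4) = Gamma(32, 17).
Total count 30 over total exposure 10 days.
After the second batch: Gamma(32 + 30, 17 + 10) = Gamma(62, 27).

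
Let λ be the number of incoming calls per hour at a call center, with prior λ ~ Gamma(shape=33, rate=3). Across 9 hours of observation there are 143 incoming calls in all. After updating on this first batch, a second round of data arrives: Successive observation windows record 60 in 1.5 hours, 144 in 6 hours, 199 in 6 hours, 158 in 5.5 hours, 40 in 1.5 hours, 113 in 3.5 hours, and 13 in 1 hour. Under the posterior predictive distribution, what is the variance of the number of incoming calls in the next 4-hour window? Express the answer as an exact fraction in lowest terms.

Total count 143 over total exposure 9 hours.
After the first batch: Gamma(33 + 143, 3 + 9) = Gamma(176, 12).
Total count: 60 + 144 + 199 + 158 + 40 + 113 + 13 = 727.
Total exposure: 1.5 + 6 + 6 + 5.5 + 1.5 + 3.5 + 1 = 25 hours.
After the second batch: Gamma(176 + 727, 12 + 25) = Gamma(903, 37).
The posterior predictive for a window of length T is Negative Binomial with variance T·α'·(β'+T)/β'² = 4·903·41/1369 = 148092/1369.

148092/1369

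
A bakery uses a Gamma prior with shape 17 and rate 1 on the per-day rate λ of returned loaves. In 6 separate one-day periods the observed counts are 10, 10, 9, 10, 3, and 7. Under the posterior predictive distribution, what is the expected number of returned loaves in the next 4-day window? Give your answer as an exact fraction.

Total count: 10 + 10 + 9 + 10 + 3 + 7 = 49.
Total exposure: 6 days.
Conjugate update: add total count to the shape and total exposure to the rate, giving Gamma(66, 7).
Predictive mean over a 4-day window = T·E[λ|data] = 4·66/7 = 264/7.

264/7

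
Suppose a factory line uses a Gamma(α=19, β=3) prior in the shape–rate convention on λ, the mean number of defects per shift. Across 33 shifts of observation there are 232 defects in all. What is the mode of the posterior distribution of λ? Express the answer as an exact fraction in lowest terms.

125/18

Total count 232 over total exposure 33 shifts.
Posterior: α' = 19 + 232 = 251, β' = 3 + 33 = 36.
Posterior mode = (α'−1)/β' = 250/36 = 125/18.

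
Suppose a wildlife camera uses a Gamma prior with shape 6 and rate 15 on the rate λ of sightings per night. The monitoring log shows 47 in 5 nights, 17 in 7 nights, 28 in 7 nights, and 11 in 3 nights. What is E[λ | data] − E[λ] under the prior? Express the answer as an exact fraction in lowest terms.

471/185

Total count: 47 + 17 + 28 + 11 = 103.
Total exposure: 5 + 7 + 7 + 3 = 22 nights.
Conjugate update: add total count to the shape and total exposure to the rate, giving Gamma(109, 37).
Posterior mean = 109/37 = 109/37; prior mean = 6/15 = 2/5. Difference = 109/37 − 2/5 = 471/185.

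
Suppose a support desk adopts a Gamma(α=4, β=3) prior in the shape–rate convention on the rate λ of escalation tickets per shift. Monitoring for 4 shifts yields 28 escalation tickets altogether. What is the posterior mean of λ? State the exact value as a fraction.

32/7

Total count 28 over total exposure 4 shifts.
Gamma(α, β) with Poisson data over total exposure Σt gives posterior Gamma(α+Σx, β+Σt) = Gamma(32, 7).
Posterior mean = α'/β' = 32/7.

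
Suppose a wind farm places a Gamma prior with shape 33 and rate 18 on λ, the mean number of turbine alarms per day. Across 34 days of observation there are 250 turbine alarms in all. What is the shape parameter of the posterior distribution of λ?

283

Total count 250 over total exposure 34 days.
Posterior: α' = 33 + 250 = 283, β' = 18 + 34 = 52.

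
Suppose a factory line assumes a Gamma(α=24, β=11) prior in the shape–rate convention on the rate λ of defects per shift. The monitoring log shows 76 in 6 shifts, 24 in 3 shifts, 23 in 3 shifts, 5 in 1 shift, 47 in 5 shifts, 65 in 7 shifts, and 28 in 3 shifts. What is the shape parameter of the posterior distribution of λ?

Total count: 76 + 24 + 23 + 5 + 47 + 65 + 28 = 268.
Total exposure: 6 + 3 + 3 + 1 + 5 + 7 + 3 = 28 shifts.
By Gamma–Poisson conjugacy, the posterior is Gamma(α + Σx, β + Σt) = Gamma(24 + 268, 11 + 28) = Gamma(292, 39).

292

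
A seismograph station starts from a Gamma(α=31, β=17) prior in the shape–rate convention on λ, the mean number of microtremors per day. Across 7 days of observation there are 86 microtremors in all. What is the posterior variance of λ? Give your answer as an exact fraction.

13/64

Total count 86 over total exposure 7 days.
By Gamma–Poisson conjugacy, the posterior is Gamma(α + Σx, β + Σt) = Gamma(31 + 86, 17 + 7) = Gamma(117, 24).
Posterior variance = α'/β'² = 117/576 = 13/64.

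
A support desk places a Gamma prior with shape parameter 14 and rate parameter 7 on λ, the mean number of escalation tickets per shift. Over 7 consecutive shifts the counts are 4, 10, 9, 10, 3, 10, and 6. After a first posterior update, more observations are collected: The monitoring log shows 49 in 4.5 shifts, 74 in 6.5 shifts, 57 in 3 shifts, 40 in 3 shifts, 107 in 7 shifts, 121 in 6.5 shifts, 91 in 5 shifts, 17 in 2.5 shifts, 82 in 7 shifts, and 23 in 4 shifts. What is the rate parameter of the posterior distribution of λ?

Total count: 4 + 10 + 9 + 10 + 3 + 10 + 6 = 52.
Total exposure: 7 shifts.
After the first batch: Gamma(14 + 52, 7 + 7) = Gamma(66, 14).
Total count: 49 + 74 + 57 + 40 + 107 + 121 + 91 + 17 + 82 + 23 = 661.
Total exposure: 4.5 + 6.5 + 3 + 3 + 7 + 6.5 + 5 + 2.5 + 7 + 4 = 49 shifts.
After the second batch: Gamma(66 + 661, 14 + 49) = Gamma(727, 63).

63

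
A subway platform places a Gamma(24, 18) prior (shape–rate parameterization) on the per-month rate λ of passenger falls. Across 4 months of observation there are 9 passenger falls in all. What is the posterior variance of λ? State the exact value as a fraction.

Total count 9 over total exposure 4 months.
Gamma(α, β) with Poisson data over total exposure Σt gives posterior Gamma(α+Σx, β+Σt) = Gamma(33, 22).
Posterior variance = α'/β'² = 33/484 = 3/44.

3/44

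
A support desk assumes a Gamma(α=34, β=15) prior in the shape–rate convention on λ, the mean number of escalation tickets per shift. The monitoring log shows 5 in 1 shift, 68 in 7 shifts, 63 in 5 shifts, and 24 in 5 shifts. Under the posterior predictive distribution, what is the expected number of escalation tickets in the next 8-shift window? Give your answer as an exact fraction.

1552/33

Total count: 5 + 68 + 63 + 24 = 160.
Total exposure: 1 + 7 + 5 + 5 = 18 shifts.
Conjugate update: add total count to the shape and total exposure to the rate, giving Gamma(194, 33).
Predictive mean over an 8-shift window = T·E[λ|data] = 8·194/33 = 1552/33.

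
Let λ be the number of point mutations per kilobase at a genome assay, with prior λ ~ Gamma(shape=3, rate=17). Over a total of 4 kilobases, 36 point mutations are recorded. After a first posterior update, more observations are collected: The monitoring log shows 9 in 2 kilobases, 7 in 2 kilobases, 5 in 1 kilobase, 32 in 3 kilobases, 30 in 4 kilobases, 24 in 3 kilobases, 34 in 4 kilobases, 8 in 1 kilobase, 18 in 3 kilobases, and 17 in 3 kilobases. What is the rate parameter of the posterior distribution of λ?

47

Total count 36 over total exposure 4 kilobases.
After the first batch: Gamma(3 + 36, 17 + 4) = Gamma(39, 21).
Total count: 9 + 7 + 5 + 32 + 30 + 24 + 34 + 8 + 18 + 17 = 184.
Total exposure: 2 + 2 + 1 + 3 + 4 + 3 + 4 + 1 + 3 + 3 = 26 kilobases.
After the second batch: Gamma(39 + 184, 21 + 26) = Gamma(223, 47).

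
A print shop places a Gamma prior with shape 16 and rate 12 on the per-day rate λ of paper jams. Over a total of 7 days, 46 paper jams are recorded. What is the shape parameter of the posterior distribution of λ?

Total count 46 over total exposure 7 days.
Posterior: α' = 16 + 46 = 62, β' = 12 + 7 = 19.

62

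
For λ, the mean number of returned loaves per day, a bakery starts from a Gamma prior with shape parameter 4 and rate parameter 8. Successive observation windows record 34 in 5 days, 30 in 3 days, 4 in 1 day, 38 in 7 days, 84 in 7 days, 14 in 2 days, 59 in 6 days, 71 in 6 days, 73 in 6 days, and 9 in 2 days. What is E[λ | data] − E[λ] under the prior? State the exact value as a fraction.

787/106

Total count: 34 + 30 + 4 + 38 + 84 + 14 + 59 + 71 + 73 + 9 = 416.
Total exposure: 5 + 3 + 1 + 7 + 7 + 2 + 6 + 6 + 6 + 2 = 45 days.
Gamma(α, β) with Poisson data over total exposure Σt gives posterior Gamma(α+Σx, β+Σt) = Gamma(420, 53).
Posterior mean = 420/53 = 420/53; prior mean = 4/8 = 1/2. Difference = 420/53 − 1/2 = 787/106.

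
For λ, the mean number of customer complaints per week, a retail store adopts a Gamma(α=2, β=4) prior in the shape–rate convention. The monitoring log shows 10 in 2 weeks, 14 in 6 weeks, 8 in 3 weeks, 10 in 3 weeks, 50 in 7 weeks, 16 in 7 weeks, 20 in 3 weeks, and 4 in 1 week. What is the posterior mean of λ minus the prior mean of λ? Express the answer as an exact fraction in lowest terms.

Total count: 10 + 14 + 8 + 10 + 50 + 16 + 20 + 4 = 132.
Total exposure: 2 + 6 + 3 + 3 + 7 + 7 + 3 + 1 = 32 weeks.
Conjugate update: add total count to the shape and total exposure to the rate, giving Gamma(134, 36).
Posterior mean = 134/36 = 67/18; prior mean = 2/4 = 1/2. Difference = 67/18 − 1/2 = 29/9.

29/9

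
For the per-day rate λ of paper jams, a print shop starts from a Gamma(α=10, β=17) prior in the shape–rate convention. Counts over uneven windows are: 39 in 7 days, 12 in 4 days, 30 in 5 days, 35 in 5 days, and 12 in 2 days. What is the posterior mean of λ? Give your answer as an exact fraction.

Total count: 39 + 12 + 30 + 35 + 12 = 128.
Total exposure: 7 + 4 + 5 + 5 + 2 = 23 days.
Posterior: α' = 10 + 128 = 138, β' = 17 + 23 = 40.
Posterior mean = α'/β' = 138/40 = 69/20.

69/20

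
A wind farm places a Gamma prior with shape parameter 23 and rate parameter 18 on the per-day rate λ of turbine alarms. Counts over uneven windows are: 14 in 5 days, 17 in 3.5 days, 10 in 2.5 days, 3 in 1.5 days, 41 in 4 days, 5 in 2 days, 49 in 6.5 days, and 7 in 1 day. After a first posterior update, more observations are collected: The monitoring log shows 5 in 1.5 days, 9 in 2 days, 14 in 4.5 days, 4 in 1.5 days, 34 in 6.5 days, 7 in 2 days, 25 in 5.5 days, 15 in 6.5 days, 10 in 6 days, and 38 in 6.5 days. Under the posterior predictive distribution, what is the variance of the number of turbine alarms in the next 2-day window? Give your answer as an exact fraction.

Total count: 14 + 17 + 10 + 3 + 41 + 5 + 49 + 7 = 146.
Total exposure: 5 + 3.5 + 2.5 + 1.5 + 4 + 2 + 6.5 + 1 = 26 days.
After the first batch: Gamma(23 + 146, 18 + 26) = Gamma(169, 44).
Total count: 5 + 9 + 14 + 4 + 34 + 7 + 25 + 15 + 10 + 38 = 161.
Total exposure: 1.5 + 2 + 4.5 + 1.5 + 6.5 + 2 + 5.5 + 6.5 + 6 + 6.5 = 42.5 days.
After the second batch: Gamma(169 + 161, 44 + 42.5) = Gamma(330, 173/2).
The posterior predictive for a window of length T is Negative Binomial with variance T·α'·(β'+T)/β'² = 2·330·(177/2)/(29929/4) = 233640/29929.

233640/29929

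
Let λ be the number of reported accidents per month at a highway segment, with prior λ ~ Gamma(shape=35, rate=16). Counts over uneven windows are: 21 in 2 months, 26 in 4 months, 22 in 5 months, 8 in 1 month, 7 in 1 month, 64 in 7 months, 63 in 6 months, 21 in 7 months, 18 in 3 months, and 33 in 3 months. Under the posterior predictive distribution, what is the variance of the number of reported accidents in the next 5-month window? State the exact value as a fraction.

Total count: 21 + 26 + 22 + 8 + 7 + 64 + 63 + 21 + 18 + 33 = 283.
Total exposure: 2 + 4 + 5 + 1 + 1 + 7 + 6 + 7 + 3 + 3 = 39 months.
Gamma(α, β) with Poisson data over total exposure Σt gives posterior Gamma(α+Σx, β+Σt) = Gamma(318, 55).
The posterior predictive for a window of length T is Negative Binomial with variance T·α'·(β'+T)/β'² = 5·318·60/3025 = 3816/121.

3816/121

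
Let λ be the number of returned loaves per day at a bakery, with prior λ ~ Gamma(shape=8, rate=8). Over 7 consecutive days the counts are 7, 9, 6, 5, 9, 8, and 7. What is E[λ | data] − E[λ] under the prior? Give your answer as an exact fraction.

Total count: 7 + 9 + 6 + 5 + 9 + 8 + 7 = 51.
Total exposure: 7 days.
Conjugate update: add total count to the shape and total exposure to the rate, giving Gamma(59, 15).
Posterior mean = 59/15 = 59/15; prior mean = 8/8 = 1. Difference = 59/15 − 1 = 44/15.

44/15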